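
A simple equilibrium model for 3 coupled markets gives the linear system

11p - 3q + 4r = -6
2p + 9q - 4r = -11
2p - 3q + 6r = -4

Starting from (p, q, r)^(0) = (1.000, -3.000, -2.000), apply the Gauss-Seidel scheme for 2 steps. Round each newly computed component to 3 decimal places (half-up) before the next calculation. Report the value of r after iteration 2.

Iteration 1:
  p = (-6 - (-3)·-3.000 - (4)·-2.000) / (11) = -0.636
  q = (-11 - (2)·-0.636 - (-4)·-2.000) / (9) = -1.970
  r = (-4 - (2)·-0.636 - (-3)·-1.970) / (6) = -1.440
Iteration 2:
  p = (-6 - (-3)·-1.970 - (4)·-1.440) / (11) = -0.559
  q = (-11 - (2)·-0.559 - (-4)·-1.440) / (9) = -1.738
  r = (-4 - (2)·-0.559 - (-3)·-1.738) / (6) = -1.349

-1.349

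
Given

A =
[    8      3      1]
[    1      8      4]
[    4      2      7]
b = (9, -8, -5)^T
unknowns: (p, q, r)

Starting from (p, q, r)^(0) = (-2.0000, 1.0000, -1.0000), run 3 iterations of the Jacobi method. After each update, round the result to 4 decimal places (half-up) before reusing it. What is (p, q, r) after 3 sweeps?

Iteration 1:
  p = (9 - (3)·1.0000 - (1)·-1.0000) / (8) = 0.8750
  q = (-8 - (1)·-2.0000 - (4)·-1.0000) / (8) = -0.2500
  r = (-5 - (4)·-2.0000 - (2)·1.0000) / (7) = 0.1429
Iteration 2:
  p = (9 - (3)·-0.2500 - (1)·0.1429) / (8) = 1.2009
  q = (-8 - (1)·0.8750 - (4)·0.1429) / (8) = -1.1808
  r = (-5 - (4)·0.8750 - (2)·-0.2500) / (7) = -1.1429
Iteration 3:
  p = (9 - (3)·-1.1808 - (1)·-1.1429) / (8) = 1.7107
  q = (-8 - (1)·1.2009 - (4)·-1.1429) / (8) = -0.5787
  r = (-5 - (4)·1.2009 - (2)·-1.1808) / (7) = -1.0631

(1.7107, -0.5787, -1.0631)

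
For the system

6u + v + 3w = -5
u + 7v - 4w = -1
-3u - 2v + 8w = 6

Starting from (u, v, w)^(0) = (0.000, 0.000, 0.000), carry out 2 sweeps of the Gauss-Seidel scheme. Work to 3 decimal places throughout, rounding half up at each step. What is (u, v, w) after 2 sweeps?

(-1.045, 0.253, 0.421)

Iteration 1:
  u = (-5 - (1)·0.000 - (3)·0.000) / (6) = -0.833
  v = (-1 - (1)·-0.833 - (-4)·0.000) / (7) = -0.024
  w = (6 - (-3)·-0.833 - (-2)·-0.024) / (8) = 0.432
Iteration 2:
  u = (-5 - (1)·-0.024 - (3)·0.432) / (6) = -1.045
  v = (-1 - (1)·-1.045 - (-4)·0.432) / (7) = 0.253
  w = (6 - (-3)·-1.045 - (-2)·0.253) / (8) = 0.421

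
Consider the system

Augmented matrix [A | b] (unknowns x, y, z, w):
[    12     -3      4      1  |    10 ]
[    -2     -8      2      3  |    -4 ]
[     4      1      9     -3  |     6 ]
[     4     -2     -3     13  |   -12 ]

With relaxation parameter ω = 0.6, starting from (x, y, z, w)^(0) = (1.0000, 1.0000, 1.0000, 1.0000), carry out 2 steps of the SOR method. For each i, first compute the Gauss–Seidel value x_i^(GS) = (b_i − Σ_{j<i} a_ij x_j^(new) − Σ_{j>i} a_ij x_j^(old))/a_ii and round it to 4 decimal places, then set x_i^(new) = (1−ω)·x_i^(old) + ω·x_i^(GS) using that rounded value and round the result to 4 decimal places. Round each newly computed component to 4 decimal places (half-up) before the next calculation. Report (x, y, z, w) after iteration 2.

(0.8243, 0.6413, 0.4040, -0.6362)

Iteration 1:
  x: GS value = (10 - (-3)·1.0000 - (4)·1.0000 - (1)·1.0000) / (12) = 0.6667;  x ← (1−ω)·1.0000 + ω·0.6667 = 0.8000
  y: GS value = (-4 - (-2)·0.8000 - (2)·1.0000 - (3)·1.0000) / (-8) = 0.9250;  y ← (1−ω)·1.0000 + ω·0.9250 = 0.9550
  z: GS value = (6 - (4)·0.8000 - (1)·0.9550 - (-3)·1.0000) / (9) = 0.5383;  z ← (1−ω)·1.0000 + ω·0.5383 = 0.7230
  w: GS value = (-12 - (4)·0.8000 - (-2)·0.9550 - (-3)·0.7230) / (13) = -0.8555;  w ← (1−ω)·1.0000 + ω·-0.8555 = -0.1133
Iteration 2:
  x: GS value = (10 - (-3)·0.9550 - (4)·0.7230 - (1)·-0.1133) / (12) = 0.8405;  x ← (1−ω)·0.8000 + ω·0.8405 = 0.8243
  y: GS value = (-4 - (-2)·0.8243 - (2)·0.7230 - (3)·-0.1133) / (-8) = 0.4322;  y ← (1−ω)·0.9550 + ω·0.4322 = 0.6413
  z: GS value = (6 - (4)·0.8243 - (1)·0.6413 - (-3)·-0.1133) / (9) = 0.1913;  z ← (1−ω)·0.7230 + ω·0.1913 = 0.4040
  w: GS value = (-12 - (4)·0.8243 - (-2)·0.6413 - (-3)·0.4040) / (13) = -0.9848;  w ← (1−ω)·-0.1133 + ω·-0.9848 = -0.6362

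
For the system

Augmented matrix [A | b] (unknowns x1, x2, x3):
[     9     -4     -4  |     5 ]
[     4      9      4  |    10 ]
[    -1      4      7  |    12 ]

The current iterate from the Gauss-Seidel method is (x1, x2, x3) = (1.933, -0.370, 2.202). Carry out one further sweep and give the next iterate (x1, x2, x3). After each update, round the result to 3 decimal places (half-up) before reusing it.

One sweep:
  x1 = (5 - (-4)·-0.370 - (-4)·2.202) / (9) = 1.370
  x2 = (10 - (4)·1.370 - (4)·2.202) / (9) = -0.476
  x3 = (12 - (-1)·1.370 - (4)·-0.476) / (7) = 2.182

(1.370, -0.476, 2.182)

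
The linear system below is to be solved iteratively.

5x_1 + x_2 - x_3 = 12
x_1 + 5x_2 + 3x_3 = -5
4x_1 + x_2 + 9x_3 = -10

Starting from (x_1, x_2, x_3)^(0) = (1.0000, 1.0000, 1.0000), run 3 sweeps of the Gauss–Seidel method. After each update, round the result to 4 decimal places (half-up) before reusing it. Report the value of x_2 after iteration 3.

-0.1139

Iteration 1:
  x_1 = (12 - (1)·1.0000 - (-1)·1.0000) / (5) = 2.4000
  x_2 = (-5 - (1)·2.4000 - (3)·1.0000) / (5) = -2.0800
  x_3 = (-10 - (4)·2.4000 - (1)·-2.0800) / (9) = -1.9467
Iteration 2:
  x_1 = (12 - (1)·-2.0800 - (-1)·-1.9467) / (5) = 2.4267
  x_2 = (-5 - (1)·2.4267 - (3)·-1.9467) / (5) = -0.3173
  x_3 = (-10 - (4)·2.4267 - (1)·-0.3173) / (9) = -2.1544
Iteration 3:
  x_1 = (12 - (1)·-0.3173 - (-1)·-2.1544) / (5) = 2.0326
  x_2 = (-5 - (1)·2.0326 - (3)·-2.1544) / (5) = -0.1139
  x_3 = (-10 - (4)·2.0326 - (1)·-0.1139) / (9) = -2.0018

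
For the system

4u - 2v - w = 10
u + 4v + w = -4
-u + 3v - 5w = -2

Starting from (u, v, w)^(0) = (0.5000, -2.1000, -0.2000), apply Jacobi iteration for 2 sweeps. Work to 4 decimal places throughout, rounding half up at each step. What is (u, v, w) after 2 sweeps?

(1.7225, -1.1100, -0.5250)

Iteration 1:
  u = (10 - (-2)·-2.1000 - (-1)·-0.2000) / (4) = 1.4000
  v = (-4 - (1)·0.5000 - (1)·-0.2000) / (4) = -1.0750
  w = (-2 - (-1)·0.5000 - (3)·-2.1000) / (-5) = -0.9600
Iteration 2:
  u = (10 - (-2)·-1.0750 - (-1)·-0.9600) / (4) = 1.7225
  v = (-4 - (1)·1.4000 - (1)·-0.9600) / (4) = -1.1100
  w = (-2 - (-1)·1.4000 - (3)·-1.0750) / (-5) = -0.5250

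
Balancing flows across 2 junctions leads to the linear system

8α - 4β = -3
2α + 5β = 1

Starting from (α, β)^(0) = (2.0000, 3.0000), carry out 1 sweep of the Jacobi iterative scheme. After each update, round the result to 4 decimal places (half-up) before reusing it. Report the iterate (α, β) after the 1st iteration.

(1.1250, -0.6000)

Iteration 1:
  α = (-3 - (-4)·3.0000) / (8) = 1.1250
  β = (1 - (2)·2.0000) / (5) = -0.6000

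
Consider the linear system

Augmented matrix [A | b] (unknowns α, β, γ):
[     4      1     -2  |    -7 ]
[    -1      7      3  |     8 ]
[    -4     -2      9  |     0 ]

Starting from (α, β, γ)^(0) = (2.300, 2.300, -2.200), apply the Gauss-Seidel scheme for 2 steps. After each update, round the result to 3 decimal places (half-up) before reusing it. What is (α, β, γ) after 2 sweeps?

(-2.733, 1.253, -0.936)

Iteration 1:
  α = (-7 - (1)·2.300 - (-2)·-2.200) / (4) = -3.425
  β = (8 - (-1)·-3.425 - (3)·-2.200) / (7) = 1.596
  γ = (0 - (-4)·-3.425 - (-2)·1.596) / (9) = -1.168
Iteration 2:
  α = (-7 - (1)·1.596 - (-2)·-1.168) / (4) = -2.733
  β = (8 - (-1)·-2.733 - (3)·-1.168) / (7) = 1.253
  γ = (0 - (-4)·-2.733 - (-2)·1.253) / (9) = -0.936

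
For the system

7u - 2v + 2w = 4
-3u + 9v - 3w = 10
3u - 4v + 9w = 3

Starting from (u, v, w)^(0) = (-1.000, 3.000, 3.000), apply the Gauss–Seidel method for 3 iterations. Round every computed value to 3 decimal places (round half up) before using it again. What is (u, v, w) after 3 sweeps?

(0.847, 1.671, 0.794)

Iteration 1:
  u = (4 - (-2)·3.000 - (2)·3.000) / (7) = 0.571
  v = (10 - (-3)·0.571 - (-3)·3.000) / (9) = 2.301
  w = (3 - (3)·0.571 - (-4)·2.301) / (9) = 1.166
Iteration 2:
  u = (4 - (-2)·2.301 - (2)·1.166) / (7) = 0.896
  v = (10 - (-3)·0.896 - (-3)·1.166) / (9) = 1.798
  w = (3 - (3)·0.896 - (-4)·1.798) / (9) = 0.834
Iteration 3:
  u = (4 - (-2)·1.798 - (2)·0.834) / (7) = 0.847
  v = (10 - (-3)·0.847 - (-3)·0.834) / (9) = 1.671
  w = (3 - (3)·0.847 - (-4)·1.671) / (9) = 0.794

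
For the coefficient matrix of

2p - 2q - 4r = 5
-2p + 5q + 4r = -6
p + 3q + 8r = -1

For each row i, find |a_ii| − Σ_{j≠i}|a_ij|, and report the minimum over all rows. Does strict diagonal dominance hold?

row 1: |2| − (2+4) = -4
row 2: |5| − (2+4) = -1
row 3: |8| − (1+3) = 4
minimum over rows = -4 → not strictly diagonally dominant

-4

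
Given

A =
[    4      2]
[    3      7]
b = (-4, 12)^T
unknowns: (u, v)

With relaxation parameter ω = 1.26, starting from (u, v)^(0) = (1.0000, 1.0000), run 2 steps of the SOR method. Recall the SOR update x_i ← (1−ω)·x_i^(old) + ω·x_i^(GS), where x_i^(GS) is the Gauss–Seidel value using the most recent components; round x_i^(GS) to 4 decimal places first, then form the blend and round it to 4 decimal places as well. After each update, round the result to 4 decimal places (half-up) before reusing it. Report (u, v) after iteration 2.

(-2.6294, 2.7841)

Iteration 1:
  u: GS value = (-4 - (2)·1.0000) / (4) = -1.5000;  u ← (1−ω)·1.0000 + ω·-1.5000 = -2.1500
  v: GS value = (12 - (3)·-2.1500) / (7) = 2.6357;  v ← (1−ω)·1.0000 + ω·2.6357 = 3.0610
Iteration 2:
  u: GS value = (-4 - (2)·3.0610) / (4) = -2.5305;  u ← (1−ω)·-2.1500 + ω·-2.5305 = -2.6294
  v: GS value = (12 - (3)·-2.6294) / (7) = 2.8412;  v ← (1−ω)·3.0610 + ω·2.8412 = 2.7841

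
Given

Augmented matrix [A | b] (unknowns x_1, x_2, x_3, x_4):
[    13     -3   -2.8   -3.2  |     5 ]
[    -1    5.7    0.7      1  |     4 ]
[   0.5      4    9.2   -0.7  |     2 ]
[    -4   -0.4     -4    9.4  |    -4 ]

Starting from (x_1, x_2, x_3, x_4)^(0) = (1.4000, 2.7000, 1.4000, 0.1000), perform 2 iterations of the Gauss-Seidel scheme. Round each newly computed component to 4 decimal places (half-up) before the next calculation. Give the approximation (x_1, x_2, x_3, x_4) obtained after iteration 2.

(0.5446, 0.8008, -0.1527, -0.2247)

Iteration 1:
  x_1 = (5 - (-3)·2.7000 - (-2.8)·1.4000 - (-3.2)·0.1000) / (13) = 1.3338
  x_2 = (4 - (-1)·1.3338 - (0.7)·1.4000 - (1)·0.1000) / (5.7) = 0.7463
  x_3 = (2 - (0.5)·1.3338 - (4)·0.7463 - (-0.7)·0.1000) / (9.2) = -0.1720
  x_4 = (-4 - (-4)·1.3338 - (-0.4)·0.7463 - (-4)·-0.1720) / (9.4) = 0.1006
Iteration 2:
  x_1 = (5 - (-3)·0.7463 - (-2.8)·-0.1720 - (-3.2)·0.1006) / (13) = 0.5446
  x_2 = (4 - (-1)·0.5446 - (0.7)·-0.1720 - (1)·0.1006) / (5.7) = 0.8008
  x_3 = (2 - (0.5)·0.5446 - (4)·0.8008 - (-0.7)·0.1006) / (9.2) = -0.1527
  x_4 = (-4 - (-4)·0.5446 - (-0.4)·0.8008 - (-4)·-0.1527) / (9.4) = -0.2247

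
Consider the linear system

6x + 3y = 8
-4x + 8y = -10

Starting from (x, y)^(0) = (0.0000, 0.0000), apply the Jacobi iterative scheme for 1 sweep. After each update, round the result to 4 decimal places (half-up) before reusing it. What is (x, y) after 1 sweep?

Iteration 1:
  x = (8 - (3)·0.0000) / (6) = 1.3333
  y = (-10 - (-4)·0.0000) / (8) = -1.2500

(1.3333, -1.2500)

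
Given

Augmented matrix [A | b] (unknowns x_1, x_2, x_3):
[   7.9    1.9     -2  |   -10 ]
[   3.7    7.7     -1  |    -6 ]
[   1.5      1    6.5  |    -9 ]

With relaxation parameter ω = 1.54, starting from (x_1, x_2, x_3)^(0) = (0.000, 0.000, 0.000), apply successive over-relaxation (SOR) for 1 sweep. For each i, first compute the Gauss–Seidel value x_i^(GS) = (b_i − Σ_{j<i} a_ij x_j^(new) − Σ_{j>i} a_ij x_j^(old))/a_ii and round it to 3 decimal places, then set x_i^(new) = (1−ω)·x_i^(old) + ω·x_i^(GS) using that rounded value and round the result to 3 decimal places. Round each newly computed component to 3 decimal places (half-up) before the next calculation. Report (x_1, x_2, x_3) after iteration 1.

(-1.950, 0.243, -1.497)

Iteration 1:
  x_1: GS value = (-10 - (1.9)·0.000 - (-2)·0.000) / (7.9) = -1.266;  x_1 ← (1−ω)·0.000 + ω·-1.266 = -1.950
  x_2: GS value = (-6 - (3.7)·-1.950 - (-1)·0.000) / (7.7) = 0.158;  x_2 ← (1−ω)·0.000 + ω·0.158 = 0.243
  x_3: GS value = (-9 - (1.5)·-1.950 - (1)·0.243) / (6.5) = -0.972;  x_3 ← (1−ω)·0.000 + ω·-0.972 = -1.497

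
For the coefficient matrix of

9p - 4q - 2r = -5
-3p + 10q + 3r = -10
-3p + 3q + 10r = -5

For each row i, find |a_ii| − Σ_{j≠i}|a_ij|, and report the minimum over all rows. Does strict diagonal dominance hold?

row 1: |9| − (4+2) = 3
row 2: |10| − (3+3) = 4
row 3: |10| − (3+3) = 4
minimum over rows = 3 → strictly diagonally dominant (convergence guaranteed)

3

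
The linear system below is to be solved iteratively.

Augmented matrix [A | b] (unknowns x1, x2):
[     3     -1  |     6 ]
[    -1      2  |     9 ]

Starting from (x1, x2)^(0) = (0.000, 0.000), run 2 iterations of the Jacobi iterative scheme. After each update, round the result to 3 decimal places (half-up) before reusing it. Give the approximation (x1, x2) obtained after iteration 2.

Iteration 1:
  x1 = (6 - (-1)·0.000) / (3) = 2.000
  x2 = (9 - (-1)·0.000) / (2) = 4.500
Iteration 2:
  x1 = (6 - (-1)·4.500) / (3) = 3.500
  x2 = (9 - (-1)·2.000) / (2) = 5.500

(3.500, 5.500)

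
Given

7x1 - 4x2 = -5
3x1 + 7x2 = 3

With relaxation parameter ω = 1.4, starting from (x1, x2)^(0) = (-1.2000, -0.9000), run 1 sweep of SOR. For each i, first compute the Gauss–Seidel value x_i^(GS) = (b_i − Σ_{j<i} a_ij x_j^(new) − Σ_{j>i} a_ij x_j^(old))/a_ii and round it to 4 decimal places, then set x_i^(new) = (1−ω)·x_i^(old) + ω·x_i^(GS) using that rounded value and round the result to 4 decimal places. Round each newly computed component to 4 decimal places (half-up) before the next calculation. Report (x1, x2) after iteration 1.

Iteration 1:
  x1: GS value = (-5 - (-4)·-0.9000) / (7) = -1.2286;  x1 ← (1−ω)·-1.2000 + ω·-1.2286 = -1.2400
  x2: GS value = (3 - (3)·-1.2400) / (7) = 0.9600;  x2 ← (1−ω)·-0.9000 + ω·0.9600 = 1.7040

(-1.2400, 1.7040)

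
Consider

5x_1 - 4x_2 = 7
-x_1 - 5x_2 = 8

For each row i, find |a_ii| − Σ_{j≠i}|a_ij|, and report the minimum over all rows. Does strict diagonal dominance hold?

row 1: |5| − (4) = 1
row 2: |-5| − (1) = 4
minimum over rows = 1 → strictly diagonally dominant (convergence guaranteed)

1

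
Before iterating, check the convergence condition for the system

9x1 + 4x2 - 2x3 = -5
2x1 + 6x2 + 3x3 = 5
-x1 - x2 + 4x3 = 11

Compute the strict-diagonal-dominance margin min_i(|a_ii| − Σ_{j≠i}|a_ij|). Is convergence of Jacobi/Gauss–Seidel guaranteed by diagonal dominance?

row 1: |9| − (4+2) = 3
row 2: |6| − (2+3) = 1
row 3: |4| − (1+1) = 2
minimum over rows = 1 → strictly diagonally dominant (convergence guaranteed)

1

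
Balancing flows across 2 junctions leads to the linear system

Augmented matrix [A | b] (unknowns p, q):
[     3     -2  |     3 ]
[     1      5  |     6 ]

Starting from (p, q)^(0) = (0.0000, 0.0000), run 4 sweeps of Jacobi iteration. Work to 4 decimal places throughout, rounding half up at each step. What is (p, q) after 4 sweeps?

(1.5600, 0.8667)

Iteration 1:
  p = (3 - (-2)·0.0000) / (3) = 1.0000
  q = (6 - (1)·0.0000) / (5) = 1.2000
Iteration 2:
  p = (3 - (-2)·1.2000) / (3) = 1.8000
  q = (6 - (1)·1.0000) / (5) = 1.0000
Iteration 3:
  p = (3 - (-2)·1.0000) / (3) = 1.6667
  q = (6 - (1)·1.8000) / (5) = 0.8400
Iteration 4:
  p = (3 - (-2)·0.8400) / (3) = 1.5600
  q = (6 - (1)·1.6667) / (5) = 0.8667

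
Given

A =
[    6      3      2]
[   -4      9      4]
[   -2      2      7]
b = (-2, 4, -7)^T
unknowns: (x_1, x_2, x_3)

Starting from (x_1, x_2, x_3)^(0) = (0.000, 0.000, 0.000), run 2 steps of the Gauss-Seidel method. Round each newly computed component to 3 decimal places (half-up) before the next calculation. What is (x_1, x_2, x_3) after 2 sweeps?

(-0.088, 0.930, -1.291)

Iteration 1:
  x_1 = (-2 - (3)·0.000 - (2)·0.000) / (6) = -0.333
  x_2 = (4 - (-4)·-0.333 - (4)·0.000) / (9) = 0.296
  x_3 = (-7 - (-2)·-0.333 - (2)·0.296) / (7) = -1.180
Iteration 2:
  x_1 = (-2 - (3)·0.296 - (2)·-1.180) / (6) = -0.088
  x_2 = (4 - (-4)·-0.088 - (4)·-1.180) / (9) = 0.930
  x_3 = (-7 - (-2)·-0.088 - (2)·0.930) / (7) = -1.291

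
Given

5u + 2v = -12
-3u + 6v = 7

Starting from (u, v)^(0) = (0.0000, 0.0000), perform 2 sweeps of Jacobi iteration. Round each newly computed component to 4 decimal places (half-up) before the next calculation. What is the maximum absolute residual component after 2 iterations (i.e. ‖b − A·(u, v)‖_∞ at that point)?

Iteration 1:
  u = (-12 - (2)·0.0000) / (5) = -2.4000
  v = (7 - (-3)·0.0000) / (6) = 1.1667
Iteration 2:
  u = (-12 - (2)·1.1667) / (5) = -2.8667
  v = (7 - (-3)·-2.4000) / (6) = -0.0333
Residual b − A·x = (2.4001, -1.4003); ∞-norm = 2.4001

2.4001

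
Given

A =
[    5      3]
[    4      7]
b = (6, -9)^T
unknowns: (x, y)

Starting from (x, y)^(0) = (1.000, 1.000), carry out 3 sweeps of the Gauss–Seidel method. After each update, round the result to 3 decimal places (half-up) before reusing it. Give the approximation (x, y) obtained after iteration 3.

Iteration 1:
  x = (6 - (3)·1.000) / (5) = 0.600
  y = (-9 - (4)·0.600) / (7) = -1.629
Iteration 2:
  x = (6 - (3)·-1.629) / (5) = 2.177
  y = (-9 - (4)·2.177) / (7) = -2.530
Iteration 3:
  x = (6 - (3)·-2.530) / (5) = 2.718
  y = (-9 - (4)·2.718) / (7) = -2.839

(2.718, -2.839)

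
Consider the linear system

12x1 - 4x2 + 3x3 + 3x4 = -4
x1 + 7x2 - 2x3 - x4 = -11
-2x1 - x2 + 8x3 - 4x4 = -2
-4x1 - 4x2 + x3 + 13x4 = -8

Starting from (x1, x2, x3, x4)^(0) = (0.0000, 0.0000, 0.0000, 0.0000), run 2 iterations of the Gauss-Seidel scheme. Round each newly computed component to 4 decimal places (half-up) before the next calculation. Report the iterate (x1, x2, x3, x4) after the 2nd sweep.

(-0.4237, -1.8243, -1.1572, -1.2181)

Iteration 1:
  x1 = (-4 - (-4)·0.0000 - (3)·0.0000 - (3)·0.0000) / (12) = -0.3333
  x2 = (-11 - (1)·-0.3333 - (-2)·0.0000 - (-1)·0.0000) / (7) = -1.5238
  x3 = (-2 - (-2)·-0.3333 - (-1)·-1.5238 - (-4)·0.0000) / (8) = -0.5238
  x4 = (-8 - (-4)·-0.3333 - (-4)·-1.5238 - (1)·-0.5238) / (13) = -1.1465
Iteration 2:
  x1 = (-4 - (-4)·-1.5238 - (3)·-0.5238 - (3)·-1.1465) / (12) = -0.4237
  x2 = (-11 - (1)·-0.4237 - (-2)·-0.5238 - (-1)·-1.1465) / (7) = -1.8243
  x3 = (-2 - (-2)·-0.4237 - (-1)·-1.8243 - (-4)·-1.1465) / (8) = -1.1572
  x4 = (-8 - (-4)·-0.4237 - (-4)·-1.8243 - (1)·-1.1572) / (13) = -1.2181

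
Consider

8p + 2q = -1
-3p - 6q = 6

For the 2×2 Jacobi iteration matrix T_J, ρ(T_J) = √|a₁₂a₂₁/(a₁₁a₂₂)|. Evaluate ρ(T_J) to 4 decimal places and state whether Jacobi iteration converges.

a₁₂a₂₁/(a₁₁a₂₂) = (2)·(-3) / ((8)·(-6)) = 0.125000
ρ = √|0.125000| = √0.125000 = 0.3536
ρ < 1, so Jacobi converges

0.3536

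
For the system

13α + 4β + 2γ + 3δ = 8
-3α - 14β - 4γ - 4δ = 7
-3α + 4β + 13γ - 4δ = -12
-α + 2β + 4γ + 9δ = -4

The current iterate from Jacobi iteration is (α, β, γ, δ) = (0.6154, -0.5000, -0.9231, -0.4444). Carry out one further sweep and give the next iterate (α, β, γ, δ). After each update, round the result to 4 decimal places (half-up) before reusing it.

(1.0138, -0.2412, -0.7640, 0.1453)

One sweep:
  α = (8 - (4)·-0.5000 - (2)·-0.9231 - (3)·-0.4444) / (13) = 1.0138
  β = (7 - (-3)·0.6154 - (-4)·-0.9231 - (-4)·-0.4444) / (-14) = -0.2412
  γ = (-12 - (-3)·0.6154 - (4)·-0.5000 - (-4)·-0.4444) / (13) = -0.7640
  δ = (-4 - (-1)·0.6154 - (2)·-0.5000 - (4)·-0.9231) / (9) = 0.1453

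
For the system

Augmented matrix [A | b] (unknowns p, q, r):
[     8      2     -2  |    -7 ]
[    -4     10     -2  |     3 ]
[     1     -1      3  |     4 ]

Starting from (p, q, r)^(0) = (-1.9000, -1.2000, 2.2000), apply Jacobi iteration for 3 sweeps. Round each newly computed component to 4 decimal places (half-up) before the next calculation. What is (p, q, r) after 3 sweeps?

Iteration 1:
  p = (-7 - (2)·-1.2000 - (-2)·2.2000) / (8) = -0.0250
  q = (3 - (-4)·-1.9000 - (-2)·2.2000) / (10) = -0.0200
  r = (4 - (1)·-1.9000 - (-1)·-1.2000) / (3) = 1.5667
Iteration 2:
  p = (-7 - (2)·-0.0200 - (-2)·1.5667) / (8) = -0.4783
  q = (3 - (-4)·-0.0250 - (-2)·1.5667) / (10) = 0.6033
  r = (4 - (1)·-0.0250 - (-1)·-0.0200) / (3) = 1.3350
Iteration 3:
  p = (-7 - (2)·0.6033 - (-2)·1.3350) / (8) = -0.6921
  q = (3 - (-4)·-0.4783 - (-2)·1.3350) / (10) = 0.3757
  r = (4 - (1)·-0.4783 - (-1)·0.6033) / (3) = 1.6939

(-0.6921, 0.3757, 1.6939)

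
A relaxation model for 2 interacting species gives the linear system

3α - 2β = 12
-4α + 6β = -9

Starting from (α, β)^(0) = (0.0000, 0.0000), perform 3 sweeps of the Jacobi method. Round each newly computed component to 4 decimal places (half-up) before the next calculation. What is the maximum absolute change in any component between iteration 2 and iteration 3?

Iteration 1:
  α = (12 - (-2)·0.0000) / (3) = 4.0000
  β = (-9 - (-4)·0.0000) / (6) = -1.5000
Iteration 2:
  α = (12 - (-2)·-1.5000) / (3) = 3.0000
  β = (-9 - (-4)·4.0000) / (6) = 1.1667
Iteration 3:
  α = (12 - (-2)·1.1667) / (3) = 4.7778
  β = (-9 - (-4)·3.0000) / (6) = 0.5000
Change: (1.7778, -0.6667) → max |·| = 1.7778

1.7778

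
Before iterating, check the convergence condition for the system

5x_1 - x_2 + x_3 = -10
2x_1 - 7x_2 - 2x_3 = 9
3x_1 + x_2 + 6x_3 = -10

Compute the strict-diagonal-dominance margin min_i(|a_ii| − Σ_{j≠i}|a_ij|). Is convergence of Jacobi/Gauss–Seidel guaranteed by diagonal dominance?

2

row 1: |5| − (1+1) = 3
row 2: |-7| − (2+2) = 3
row 3: |6| − (3+1) = 2
minimum over rows = 2 → strictly diagonally dominant (convergence guaranteed)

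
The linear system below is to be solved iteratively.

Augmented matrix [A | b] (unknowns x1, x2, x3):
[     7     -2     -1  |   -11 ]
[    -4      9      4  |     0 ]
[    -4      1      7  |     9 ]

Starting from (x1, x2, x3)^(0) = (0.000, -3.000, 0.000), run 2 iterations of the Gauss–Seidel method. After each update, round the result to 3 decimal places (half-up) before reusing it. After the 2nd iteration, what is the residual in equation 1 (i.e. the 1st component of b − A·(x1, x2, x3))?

0.737

Iteration 1:
  x1 = (-11 - (-2)·-3.000 - (-1)·0.000) / (7) = -2.429
  x2 = (0 - (-4)·-2.429 - (4)·0.000) / (9) = -1.080
  x3 = (9 - (-4)·-2.429 - (1)·-1.080) / (7) = 0.052
Iteration 2:
  x1 = (-11 - (-2)·-1.080 - (-1)·0.052) / (7) = -1.873
  x2 = (0 - (-4)·-1.873 - (4)·0.052) / (9) = -0.856
  x3 = (9 - (-4)·-1.873 - (1)·-0.856) / (7) = 0.338
Residual b − A·x = (0.737, -1.140, -0.002)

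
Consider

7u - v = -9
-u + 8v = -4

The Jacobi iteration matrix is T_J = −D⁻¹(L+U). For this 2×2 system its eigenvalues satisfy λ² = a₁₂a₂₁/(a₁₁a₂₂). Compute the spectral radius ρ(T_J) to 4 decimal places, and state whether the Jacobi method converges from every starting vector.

0.1336

a₁₂a₂₁/(a₁₁a₂₂) = (-1)·(-1) / ((7)·(8)) = 0.017857
ρ = √|0.017857| = √0.017857 = 0.1336
ρ < 1, so Jacobi converges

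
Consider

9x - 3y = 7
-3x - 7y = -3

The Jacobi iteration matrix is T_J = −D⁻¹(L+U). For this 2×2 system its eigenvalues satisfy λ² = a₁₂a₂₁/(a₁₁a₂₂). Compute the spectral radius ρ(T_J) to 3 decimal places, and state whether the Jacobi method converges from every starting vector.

a₁₂a₂₁/(a₁₁a₂₂) = (-3)·(-3) / ((9)·(-7)) = -0.142857
ρ = √|-0.142857| = √0.142857 = 0.378
ρ < 1, so Jacobi converges

0.378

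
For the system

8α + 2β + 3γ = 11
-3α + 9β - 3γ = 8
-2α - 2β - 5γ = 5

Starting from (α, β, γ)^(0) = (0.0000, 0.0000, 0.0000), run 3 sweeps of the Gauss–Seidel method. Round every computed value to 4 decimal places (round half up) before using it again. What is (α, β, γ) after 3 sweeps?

(1.9432, 0.8538, -2.1188)

Iteration 1:
  α = (11 - (2)·0.0000 - (3)·0.0000) / (8) = 1.3750
  β = (8 - (-3)·1.3750 - (-3)·0.0000) / (9) = 1.3472
  γ = (5 - (-2)·1.3750 - (-2)·1.3472) / (-5) = -2.0889
Iteration 2:
  α = (11 - (2)·1.3472 - (3)·-2.0889) / (8) = 1.8215
  β = (8 - (-3)·1.8215 - (-3)·-2.0889) / (9) = 0.7998
  γ = (5 - (-2)·1.8215 - (-2)·0.7998) / (-5) = -2.0485
Iteration 3:
  α = (11 - (2)·0.7998 - (3)·-2.0485) / (8) = 1.9432
  β = (8 - (-3)·1.9432 - (-3)·-2.0485) / (9) = 0.8538
  γ = (5 - (-2)·1.9432 - (-2)·0.8538) / (-5) = -2.1188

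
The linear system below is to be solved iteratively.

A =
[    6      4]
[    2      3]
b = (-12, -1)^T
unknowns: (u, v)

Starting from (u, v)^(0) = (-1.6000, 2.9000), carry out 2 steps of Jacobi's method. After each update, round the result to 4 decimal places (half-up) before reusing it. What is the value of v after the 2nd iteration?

Iteration 1:
  u = (-12 - (4)·2.9000) / (6) = -3.9333
  v = (-1 - (2)·-1.6000) / (3) = 0.7333
Iteration 2:
  u = (-12 - (4)·0.7333) / (6) = -2.4889
  v = (-1 - (2)·-3.9333) / (3) = 2.2889

2.2889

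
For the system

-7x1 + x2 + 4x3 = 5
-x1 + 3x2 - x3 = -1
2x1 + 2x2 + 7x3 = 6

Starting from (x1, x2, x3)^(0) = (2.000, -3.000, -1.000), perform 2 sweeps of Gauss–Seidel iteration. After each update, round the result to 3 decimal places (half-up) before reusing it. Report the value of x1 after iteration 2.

0.081

Iteration 1:
  x1 = (5 - (1)·-3.000 - (4)·-1.000) / (-7) = -1.714
  x2 = (-1 - (-1)·-1.714 - (-1)·-1.000) / (3) = -1.238
  x3 = (6 - (2)·-1.714 - (2)·-1.238) / (7) = 1.701
Iteration 2:
  x1 = (5 - (1)·-1.238 - (4)·1.701) / (-7) = 0.081
  x2 = (-1 - (-1)·0.081 - (-1)·1.701) / (3) = 0.261
  x3 = (6 - (2)·0.081 - (2)·0.261) / (7) = 0.759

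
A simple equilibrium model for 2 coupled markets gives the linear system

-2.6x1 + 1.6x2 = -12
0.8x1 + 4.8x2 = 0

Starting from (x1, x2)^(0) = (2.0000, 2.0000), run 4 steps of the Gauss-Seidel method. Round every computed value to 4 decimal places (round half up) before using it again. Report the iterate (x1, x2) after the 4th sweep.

Iteration 1:
  x1 = (-12 - (1.6)·2.0000) / (-2.6) = 5.8462
  x2 = (0 - (0.8)·5.8462) / (4.8) = -0.9744
Iteration 2:
  x1 = (-12 - (1.6)·-0.9744) / (-2.6) = 4.0158
  x2 = (0 - (0.8)·4.0158) / (4.8) = -0.6693
Iteration 3:
  x1 = (-12 - (1.6)·-0.6693) / (-2.6) = 4.2035
  x2 = (0 - (0.8)·4.2035) / (4.8) = -0.7006
Iteration 4:
  x1 = (-12 - (1.6)·-0.7006) / (-2.6) = 4.1842
  x2 = (0 - (0.8)·4.1842) / (4.8) = -0.6974

(4.1842, -0.6974)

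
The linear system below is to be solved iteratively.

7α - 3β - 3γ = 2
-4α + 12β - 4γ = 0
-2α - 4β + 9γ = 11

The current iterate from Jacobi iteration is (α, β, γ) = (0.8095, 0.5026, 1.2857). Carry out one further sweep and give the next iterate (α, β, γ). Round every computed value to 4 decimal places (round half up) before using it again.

One sweep:
  α = (2 - (-3)·0.5026 - (-3)·1.2857) / (7) = 1.0521
  β = (0 - (-4)·0.8095 - (-4)·1.2857) / (12) = 0.6984
  γ = (11 - (-2)·0.8095 - (-4)·0.5026) / (9) = 1.6255

(1.0521, 0.6984, 1.6255)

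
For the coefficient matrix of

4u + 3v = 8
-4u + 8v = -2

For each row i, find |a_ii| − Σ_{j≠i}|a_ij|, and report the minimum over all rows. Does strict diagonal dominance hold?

1

row 1: |4| − (3) = 1
row 2: |8| − (4) = 4
minimum over rows = 1 → strictly diagonally dominant (convergence guaranteed)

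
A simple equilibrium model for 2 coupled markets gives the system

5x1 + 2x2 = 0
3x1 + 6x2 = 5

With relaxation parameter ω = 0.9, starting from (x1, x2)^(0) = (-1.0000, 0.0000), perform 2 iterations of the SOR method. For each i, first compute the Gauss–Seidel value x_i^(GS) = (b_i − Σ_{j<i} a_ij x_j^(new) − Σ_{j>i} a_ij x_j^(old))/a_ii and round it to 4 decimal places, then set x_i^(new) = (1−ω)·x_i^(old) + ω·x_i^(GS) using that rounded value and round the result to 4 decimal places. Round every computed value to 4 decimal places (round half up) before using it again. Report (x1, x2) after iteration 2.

Iteration 1:
  x1: GS value = (0 - (2)·0.0000) / (5) = 0.0000;  x1 ← (1−ω)·-1.0000 + ω·0.0000 = -0.1000
  x2: GS value = (5 - (3)·-0.1000) / (6) = 0.8833;  x2 ← (1−ω)·0.0000 + ω·0.8833 = 0.7950
Iteration 2:
  x1: GS value = (0 - (2)·0.7950) / (5) = -0.3180;  x1 ← (1−ω)·-0.1000 + ω·-0.3180 = -0.2962
  x2: GS value = (5 - (3)·-0.2962) / (6) = 0.9814;  x2 ← (1−ω)·0.7950 + ω·0.9814 = 0.9628

(-0.2962, 0.9628)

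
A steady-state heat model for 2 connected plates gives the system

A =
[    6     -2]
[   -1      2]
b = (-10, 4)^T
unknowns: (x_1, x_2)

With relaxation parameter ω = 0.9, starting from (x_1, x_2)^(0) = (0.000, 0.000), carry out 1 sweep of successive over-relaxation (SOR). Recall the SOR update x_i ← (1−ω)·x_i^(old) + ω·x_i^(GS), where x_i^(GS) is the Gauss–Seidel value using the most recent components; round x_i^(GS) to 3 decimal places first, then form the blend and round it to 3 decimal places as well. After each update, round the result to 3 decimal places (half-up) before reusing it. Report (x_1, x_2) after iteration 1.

Iteration 1:
  x_1: GS value = (-10 - (-2)·0.000) / (6) = -1.667;  x_1 ← (1−ω)·0.000 + ω·-1.667 = -1.500
  x_2: GS value = (4 - (-1)·-1.500) / (2) = 1.250;  x_2 ← (1−ω)·0.000 + ω·1.250 = 1.125

(-1.500, 1.125)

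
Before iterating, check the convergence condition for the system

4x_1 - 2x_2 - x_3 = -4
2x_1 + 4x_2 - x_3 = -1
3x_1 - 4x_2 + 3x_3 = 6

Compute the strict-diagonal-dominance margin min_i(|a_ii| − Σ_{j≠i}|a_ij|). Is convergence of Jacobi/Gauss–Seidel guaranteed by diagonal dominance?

-4

row 1: |4| − (2+1) = 1
row 2: |4| − (2+1) = 1
row 3: |3| − (3+4) = -4
minimum over rows = -4 → not strictly diagonally dominant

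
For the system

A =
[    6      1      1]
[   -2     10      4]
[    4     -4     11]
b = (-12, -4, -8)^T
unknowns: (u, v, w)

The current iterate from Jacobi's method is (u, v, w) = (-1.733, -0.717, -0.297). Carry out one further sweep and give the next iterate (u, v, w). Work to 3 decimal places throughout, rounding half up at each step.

One sweep:
  u = (-12 - (1)·-0.717 - (1)·-0.297) / (6) = -1.831
  v = (-4 - (-2)·-1.733 - (4)·-0.297) / (10) = -0.628
  w = (-8 - (4)·-1.733 - (-4)·-0.717) / (11) = -0.358

(-1.831, -0.628, -0.358)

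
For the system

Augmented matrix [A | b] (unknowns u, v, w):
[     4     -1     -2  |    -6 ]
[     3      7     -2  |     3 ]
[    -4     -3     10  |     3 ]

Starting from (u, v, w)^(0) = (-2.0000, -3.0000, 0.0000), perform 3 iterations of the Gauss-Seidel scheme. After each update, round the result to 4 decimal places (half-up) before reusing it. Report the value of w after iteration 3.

Iteration 1:
  u = (-6 - (-1)·-3.0000 - (-2)·0.0000) / (4) = -2.2500
  v = (3 - (3)·-2.2500 - (-2)·0.0000) / (7) = 1.3929
  w = (3 - (-4)·-2.2500 - (-3)·1.3929) / (10) = -0.1821
Iteration 2:
  u = (-6 - (-1)·1.3929 - (-2)·-0.1821) / (4) = -1.2428
  v = (3 - (3)·-1.2428 - (-2)·-0.1821) / (7) = 0.9092
  w = (3 - (-4)·-1.2428 - (-3)·0.9092) / (10) = 0.0756
Iteration 3:
  u = (-6 - (-1)·0.9092 - (-2)·0.0756) / (4) = -1.2349
  v = (3 - (3)·-1.2349 - (-2)·0.0756) / (7) = 0.9794
  w = (3 - (-4)·-1.2349 - (-3)·0.9794) / (10) = 0.0999

0.0999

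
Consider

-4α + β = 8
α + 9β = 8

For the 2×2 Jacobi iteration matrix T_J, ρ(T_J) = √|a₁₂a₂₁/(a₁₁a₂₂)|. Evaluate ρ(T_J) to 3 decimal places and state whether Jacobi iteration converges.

a₁₂a₂₁/(a₁₁a₂₂) = (1)·(1) / ((-4)·(9)) = -0.027778
ρ = √|-0.027778| = √0.027778 = 0.167
ρ < 1, so Jacobi converges

0.167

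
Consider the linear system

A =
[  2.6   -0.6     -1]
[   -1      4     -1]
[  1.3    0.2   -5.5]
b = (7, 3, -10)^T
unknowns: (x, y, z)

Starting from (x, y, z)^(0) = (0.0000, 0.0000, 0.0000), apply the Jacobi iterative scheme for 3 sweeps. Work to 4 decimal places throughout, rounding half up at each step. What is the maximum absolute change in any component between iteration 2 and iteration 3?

Iteration 1:
  x = (7 - (-0.6)·0.0000 - (-1)·0.0000) / (2.6) = 2.6923
  y = (3 - (-1)·0.0000 - (-1)·0.0000) / (4) = 0.7500
  z = (-10 - (1.3)·0.0000 - (0.2)·0.0000) / (-5.5) = 1.8182
Iteration 2:
  x = (7 - (-0.6)·0.7500 - (-1)·1.8182) / (2.6) = 3.5647
  y = (3 - (-1)·2.6923 - (-1)·1.8182) / (4) = 1.8776
  z = (-10 - (1.3)·2.6923 - (0.2)·0.7500) / (-5.5) = 2.4818
Iteration 3:
  x = (7 - (-0.6)·1.8776 - (-1)·2.4818) / (2.6) = 4.0801
  y = (3 - (-1)·3.5647 - (-1)·2.4818) / (4) = 2.2616
  z = (-10 - (1.3)·3.5647 - (0.2)·1.8776) / (-5.5) = 2.7290
Change: (0.5154, 0.3840, 0.2472) → max |·| = 0.5154

0.5154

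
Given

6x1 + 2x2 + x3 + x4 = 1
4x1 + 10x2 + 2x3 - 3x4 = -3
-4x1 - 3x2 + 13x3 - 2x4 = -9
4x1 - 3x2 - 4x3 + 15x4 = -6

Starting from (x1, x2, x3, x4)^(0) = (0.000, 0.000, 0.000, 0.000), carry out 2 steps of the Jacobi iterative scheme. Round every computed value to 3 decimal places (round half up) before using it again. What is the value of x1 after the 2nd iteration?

Iteration 1:
  x1 = (1 - (2)·0.000 - (1)·0.000 - (1)·0.000) / (6) = 0.167
  x2 = (-3 - (4)·0.000 - (2)·0.000 - (-3)·0.000) / (10) = -0.300
  x3 = (-9 - (-4)·0.000 - (-3)·0.000 - (-2)·0.000) / (13) = -0.692
  x4 = (-6 - (4)·0.000 - (-3)·0.000 - (-4)·0.000) / (15) = -0.400
Iteration 2:
  x1 = (1 - (2)·-0.300 - (1)·-0.692 - (1)·-0.400) / (6) = 0.449
  x2 = (-3 - (4)·0.167 - (2)·-0.692 - (-3)·-0.400) / (10) = -0.348
  x3 = (-9 - (-4)·0.167 - (-3)·-0.300 - (-2)·-0.400) / (13) = -0.772
  x4 = (-6 - (4)·0.167 - (-3)·-0.300 - (-4)·-0.692) / (15) = -0.689

0.449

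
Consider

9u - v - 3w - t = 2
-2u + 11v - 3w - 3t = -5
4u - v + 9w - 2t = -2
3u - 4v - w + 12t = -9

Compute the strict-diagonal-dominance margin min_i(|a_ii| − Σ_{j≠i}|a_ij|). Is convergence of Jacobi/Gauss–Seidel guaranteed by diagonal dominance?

2

row 1: |9| − (1+3+1) = 4
row 2: |11| − (2+3+3) = 3
row 3: |9| − (4+1+2) = 2
row 4: |12| − (3+4+1) = 4
minimum over rows = 2 → strictly diagonally dominant (convergence guaranteed)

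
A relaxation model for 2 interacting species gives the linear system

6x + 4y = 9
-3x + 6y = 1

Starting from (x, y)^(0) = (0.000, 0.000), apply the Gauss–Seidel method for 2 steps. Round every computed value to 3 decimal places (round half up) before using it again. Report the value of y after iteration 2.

0.611

Iteration 1:
  x = (9 - (4)·0.000) / (6) = 1.500
  y = (1 - (-3)·1.500) / (6) = 0.917
Iteration 2:
  x = (9 - (4)·0.917) / (6) = 0.889
  y = (1 - (-3)·0.889) / (6) = 0.611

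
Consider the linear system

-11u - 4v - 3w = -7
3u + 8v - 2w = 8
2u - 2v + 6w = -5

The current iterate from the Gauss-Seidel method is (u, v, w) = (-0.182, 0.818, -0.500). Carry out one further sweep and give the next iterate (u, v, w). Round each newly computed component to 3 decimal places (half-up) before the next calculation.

One sweep:
  u = (-7 - (-4)·0.818 - (-3)·-0.500) / (-11) = 0.475
  v = (8 - (3)·0.475 - (-2)·-0.500) / (8) = 0.697
  w = (-5 - (2)·0.475 - (-2)·0.697) / (6) = -0.759

(0.475, 0.697, -0.759)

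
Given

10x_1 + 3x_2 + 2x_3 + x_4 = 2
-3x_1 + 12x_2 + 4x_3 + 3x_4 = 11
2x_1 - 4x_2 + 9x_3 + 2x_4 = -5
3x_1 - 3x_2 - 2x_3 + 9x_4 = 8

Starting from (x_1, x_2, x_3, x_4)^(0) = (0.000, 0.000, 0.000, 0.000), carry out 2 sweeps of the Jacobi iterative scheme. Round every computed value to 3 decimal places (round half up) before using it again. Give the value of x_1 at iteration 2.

Iteration 1:
  x_1 = (2 - (3)·0.000 - (2)·0.000 - (1)·0.000) / (10) = 0.200
  x_2 = (11 - (-3)·0.000 - (4)·0.000 - (3)·0.000) / (12) = 0.917
  x_3 = (-5 - (2)·0.000 - (-4)·0.000 - (2)·0.000) / (9) = -0.556
  x_4 = (8 - (3)·0.000 - (-3)·0.000 - (-2)·0.000) / (9) = 0.889
Iteration 2:
  x_1 = (2 - (3)·0.917 - (2)·-0.556 - (1)·0.889) / (10) = -0.053
  x_2 = (11 - (-3)·0.200 - (4)·-0.556 - (3)·0.889) / (12) = 0.930
  x_3 = (-5 - (2)·0.200 - (-4)·0.917 - (2)·0.889) / (9) = -0.390
  x_4 = (8 - (3)·0.200 - (-3)·0.917 - (-2)·-0.556) / (9) = 1.004

-0.053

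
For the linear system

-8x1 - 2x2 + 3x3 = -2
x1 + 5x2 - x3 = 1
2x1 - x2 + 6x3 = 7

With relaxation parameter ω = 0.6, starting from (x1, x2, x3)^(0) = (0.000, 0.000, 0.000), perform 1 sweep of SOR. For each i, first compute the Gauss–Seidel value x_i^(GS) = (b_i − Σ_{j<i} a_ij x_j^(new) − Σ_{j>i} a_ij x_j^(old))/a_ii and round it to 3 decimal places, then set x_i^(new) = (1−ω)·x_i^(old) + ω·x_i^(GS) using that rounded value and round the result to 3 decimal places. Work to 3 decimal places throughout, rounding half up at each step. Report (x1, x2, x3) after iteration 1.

Iteration 1:
  x1: GS value = (-2 - (-2)·0.000 - (3)·0.000) / (-8) = 0.250;  x1 ← (1−ω)·0.000 + ω·0.250 = 0.150
  x2: GS value = (1 - (1)·0.150 - (-1)·0.000) / (5) = 0.170;  x2 ← (1−ω)·0.000 + ω·0.170 = 0.102
  x3: GS value = (7 - (2)·0.150 - (-1)·0.102) / (6) = 1.134;  x3 ← (1−ω)·0.000 + ω·1.134 = 0.680

(0.150, 0.102, 0.680)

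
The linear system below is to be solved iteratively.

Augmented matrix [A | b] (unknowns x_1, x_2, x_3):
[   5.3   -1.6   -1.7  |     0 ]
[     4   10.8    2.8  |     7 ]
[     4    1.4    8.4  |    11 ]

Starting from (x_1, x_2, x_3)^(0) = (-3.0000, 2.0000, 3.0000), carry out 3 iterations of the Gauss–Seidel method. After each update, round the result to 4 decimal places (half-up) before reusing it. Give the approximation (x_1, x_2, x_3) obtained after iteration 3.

(0.5360, 0.1310, 1.0325)

Iteration 1:
  x_1 = (0 - (-1.6)·2.0000 - (-1.7)·3.0000) / (5.3) = 1.5660
  x_2 = (7 - (4)·1.5660 - (2.8)·3.0000) / (10.8) = -0.7096
  x_3 = (11 - (4)·1.5660 - (1.4)·-0.7096) / (8.4) = 0.6821
Iteration 2:
  x_1 = (0 - (-1.6)·-0.7096 - (-1.7)·0.6821) / (5.3) = 0.0046
  x_2 = (7 - (4)·0.0046 - (2.8)·0.6821) / (10.8) = 0.4696
  x_3 = (11 - (4)·0.0046 - (1.4)·0.4696) / (8.4) = 1.2291
Iteration 3:
  x_1 = (0 - (-1.6)·0.4696 - (-1.7)·1.2291) / (5.3) = 0.5360
  x_2 = (7 - (4)·0.5360 - (2.8)·1.2291) / (10.8) = 0.1310
  x_3 = (11 - (4)·0.5360 - (1.4)·0.1310) / (8.4) = 1.0325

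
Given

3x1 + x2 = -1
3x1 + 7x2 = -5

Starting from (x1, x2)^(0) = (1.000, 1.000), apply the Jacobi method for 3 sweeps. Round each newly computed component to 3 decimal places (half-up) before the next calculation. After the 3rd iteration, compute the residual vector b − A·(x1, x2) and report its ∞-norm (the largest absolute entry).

0.718

Iteration 1:
  x1 = (-1 - (1)·1.000) / (3) = -0.667
  x2 = (-5 - (3)·1.000) / (7) = -1.143
Iteration 2:
  x1 = (-1 - (1)·-1.143) / (3) = 0.048
  x2 = (-5 - (3)·-0.667) / (7) = -0.428
Iteration 3:
  x1 = (-1 - (1)·-0.428) / (3) = -0.191
  x2 = (-5 - (3)·0.048) / (7) = -0.735
Residual b − A·x = (0.308, 0.718); ∞-norm = 0.718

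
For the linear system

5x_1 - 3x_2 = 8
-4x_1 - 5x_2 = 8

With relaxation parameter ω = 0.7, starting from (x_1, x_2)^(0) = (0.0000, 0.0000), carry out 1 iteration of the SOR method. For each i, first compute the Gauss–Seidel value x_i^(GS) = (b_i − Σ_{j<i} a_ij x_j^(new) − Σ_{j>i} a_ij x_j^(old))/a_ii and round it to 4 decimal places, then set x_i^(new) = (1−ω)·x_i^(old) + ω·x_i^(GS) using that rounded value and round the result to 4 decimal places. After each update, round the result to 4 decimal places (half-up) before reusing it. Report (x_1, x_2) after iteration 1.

(1.1200, -1.7472)

Iteration 1:
  x_1: GS value = (8 - (-3)·0.0000) / (5) = 1.6000;  x_1 ← (1−ω)·0.0000 + ω·1.6000 = 1.1200
  x_2: GS value = (8 - (-4)·1.1200) / (-5) = -2.4960;  x_2 ← (1−ω)·0.0000 + ω·-2.4960 = -1.7472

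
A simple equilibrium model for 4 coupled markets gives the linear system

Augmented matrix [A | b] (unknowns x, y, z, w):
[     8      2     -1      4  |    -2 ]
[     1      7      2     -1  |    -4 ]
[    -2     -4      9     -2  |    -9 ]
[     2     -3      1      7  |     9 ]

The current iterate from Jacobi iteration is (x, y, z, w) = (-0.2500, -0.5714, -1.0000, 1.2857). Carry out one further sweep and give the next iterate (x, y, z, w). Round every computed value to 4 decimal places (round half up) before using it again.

(-0.8750, -0.0663, -1.0238, 1.2551)

One sweep:
  x = (-2 - (2)·-0.5714 - (-1)·-1.0000 - (4)·1.2857) / (8) = -0.8750
  y = (-4 - (1)·-0.2500 - (2)·-1.0000 - (-1)·1.2857) / (7) = -0.0663
  z = (-9 - (-2)·-0.2500 - (-4)·-0.5714 - (-2)·1.2857) / (9) = -1.0238
  w = (9 - (2)·-0.2500 - (-3)·-0.5714 - (1)·-1.0000) / (7) = 1.2551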